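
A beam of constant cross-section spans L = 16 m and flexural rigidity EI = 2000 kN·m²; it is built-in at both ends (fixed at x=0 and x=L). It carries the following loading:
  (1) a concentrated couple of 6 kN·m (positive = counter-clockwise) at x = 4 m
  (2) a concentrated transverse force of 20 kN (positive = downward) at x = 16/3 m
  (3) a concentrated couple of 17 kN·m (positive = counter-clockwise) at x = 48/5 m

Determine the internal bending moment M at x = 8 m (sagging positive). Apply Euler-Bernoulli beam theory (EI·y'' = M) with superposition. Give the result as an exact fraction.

Load 1 — applied couple M₀=6 kN·m at a=4 m (b=L-a=12):
  M_1 = R_Ax - M_A - M₀  [x>a] with R_A=27/64, M_A=-9/8 = (27/64)·8 - (-9/8) - 6 = -3/2 kN·m
Load 2 — point force P=20 kN at a=16/3 m (b=L-a=32/3):
  M_2 = Pa²(a+3b)(L-x)/L³ - Pa²b/L²  [x>a] = 20·(16/3)²·((16/3)+3·(32/3))·(16-8)/16³ - 20·(16/3)²·(32/3)/16² = 160/9 kN·m
Load 3 — applied couple M₀=17 kN·m at a=48/5 m (b=L-a=32/5):
  M_3 = R_Ax - M_A  [x≤a] with R_A=153/100, M_A=136/25 = (153/100)·8 - (136/25) = 34/5 kN·m
Superposition: M = Σ M_i = 2077/90 kN·m ≈ 23.077778 kN·m

M(8) = 2077/90 kN·m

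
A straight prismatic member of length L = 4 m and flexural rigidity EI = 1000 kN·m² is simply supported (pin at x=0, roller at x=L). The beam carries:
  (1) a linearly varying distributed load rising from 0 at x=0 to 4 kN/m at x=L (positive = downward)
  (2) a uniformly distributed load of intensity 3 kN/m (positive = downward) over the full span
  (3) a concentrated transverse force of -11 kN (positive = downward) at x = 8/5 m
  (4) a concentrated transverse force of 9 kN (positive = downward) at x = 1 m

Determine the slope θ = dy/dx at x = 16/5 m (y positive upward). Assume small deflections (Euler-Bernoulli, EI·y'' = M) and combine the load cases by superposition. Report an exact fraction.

Load 1 — triangular load w₀=4 kN/m (0→w₀ over full span):
  θ_1 = -w₀(7L⁴-30L²x²+15x⁴)/(360LEI) = -4·(7·4⁴-30·4²·(16/5)²+15·(16/5)⁴)/(360·4·1000) = 3028/703125 rad
Load 2 — uniform load w=3 kN/m over full span:
  θ_2 = -w(L³-6Lx²+4x³)/(24EI) = -3·(4³-6·4·(16/5)²+4·(16/5)³)/(24·1000) = 99/15625 rad
Load 3 — point force P=-11 kN at a=8/5 m (b=L-a=12/5):
  θ_3 = -Pa(2L²-6Lx+3x²+a²)/(6LEI)  [x>a] = -(-11)·(8/5)·(2·4²-6·4·(16/5)+3·(16/5)²+(8/5)²)/(6·4·1000) = -132/15625 rad
Load 4 — point force P=9 kN at a=1 m (b=L-a=3):
  θ_4 = -Pa(2L²-6Lx+3x²+a²)/(6LEI)  [x>a] = -9·1·(2·4²-6·4·(16/5)+3·(16/5)²+1²)/(6·4·1000) = 981/200000 rad
Superposition: θ = Σ θ_i = 319477/45000000 rad ≈ 0.007099 rad

θ(16/5) = 319477/45000000 rad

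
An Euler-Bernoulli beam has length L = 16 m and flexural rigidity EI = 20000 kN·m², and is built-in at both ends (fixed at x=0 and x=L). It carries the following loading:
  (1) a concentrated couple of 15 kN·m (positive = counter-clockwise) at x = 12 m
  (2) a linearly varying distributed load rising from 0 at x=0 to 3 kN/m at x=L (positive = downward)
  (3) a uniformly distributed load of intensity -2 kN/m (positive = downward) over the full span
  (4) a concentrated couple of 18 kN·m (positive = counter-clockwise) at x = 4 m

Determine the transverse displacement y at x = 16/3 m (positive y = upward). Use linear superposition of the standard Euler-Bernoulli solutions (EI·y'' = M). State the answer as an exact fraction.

Load 1 — applied couple M₀=15 kN·m at a=12 m (b=L-a=4):
  y_1 = (R_Ax³/6 - M_Ax²/2)/EI  [x≤a] with R_A=135/128, M_A=75/16 = ((135/128)·(16/3)³/6 - (75/16)·(16/3)²/2)/20000 = -1/500 m
Load 2 — triangular load w₀=3 kN/m (0→w₀ over full span):
  y_2 = -w₀x²(L-x)²(x+2L)/(120LEI) = -3·(16/3)²·(16-(16/3))²·((16/3)+2·16)/(120·16·20000) = -7168/759375 m
Load 3 — uniform load w=-2 kN/m over full span:
  y_3 = -wx²(L-x)²/(24EI) = -(-2)·(16/3)²·(16-(16/3))²/(24·20000) = 2048/151875 m
Load 4 — applied couple M₀=18 kN·m at a=4 m (b=L-a=12):
  y_4 = (R_Ax³/6 - M_Ax²/2 - M₀(x-a)²/2)/EI  [x>a] with R_A=81/64, M_A=-27/8 = ((81/64)·(16/3)³/6 - (-27/8)·(16/3)²/2 - 18·((16/3)-4)²/2)/20000 = 2/625 m
Superposition: y = Σ y_i = 5311/1012500 m ≈ 0.005245 m

y(16/3) = 5311/1012500 m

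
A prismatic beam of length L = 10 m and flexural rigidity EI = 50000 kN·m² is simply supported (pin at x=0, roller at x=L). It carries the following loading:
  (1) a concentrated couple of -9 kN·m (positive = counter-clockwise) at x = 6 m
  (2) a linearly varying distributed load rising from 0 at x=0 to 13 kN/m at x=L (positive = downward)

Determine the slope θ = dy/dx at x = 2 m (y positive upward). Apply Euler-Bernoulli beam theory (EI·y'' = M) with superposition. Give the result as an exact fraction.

θ(2) = -4597/1125000 rad

Load 1 — applied couple M₀=-9 kN·m at a=6 m (b=L-a=4):
  θ_1 = (M₀x²/(2L)+C₁)/EI  [x≤a] with C₁=M₀(3b²-L²)/(6L)=39/5 = ((-9)·2²/(2·10)+(39/5))/50000 = 3/25000 rad
Load 2 — triangular load w₀=13 kN/m (0→w₀ over full span):
  θ_2 = -w₀(7L⁴-30L²x²+15x⁴)/(360LEI) = -13·(7·10⁴-30·10²·2²+15·2⁴)/(360·10·50000) = -1183/281250 rad
Superposition: θ = Σ θ_i = -4597/1125000 rad ≈ -0.004086 rad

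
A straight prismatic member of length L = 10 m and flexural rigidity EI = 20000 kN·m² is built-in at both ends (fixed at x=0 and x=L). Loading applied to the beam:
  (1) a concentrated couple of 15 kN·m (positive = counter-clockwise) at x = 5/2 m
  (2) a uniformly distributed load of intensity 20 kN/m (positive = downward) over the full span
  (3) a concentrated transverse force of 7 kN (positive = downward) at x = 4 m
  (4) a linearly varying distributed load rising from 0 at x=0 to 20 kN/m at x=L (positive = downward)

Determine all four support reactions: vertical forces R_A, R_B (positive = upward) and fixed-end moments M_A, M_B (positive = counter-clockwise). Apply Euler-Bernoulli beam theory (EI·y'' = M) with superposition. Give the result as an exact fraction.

Load 1 — applied couple M₀=15 kN·m at a=5/2 m (b=L-a=15/2):
  R_A = 6M₀ab/L³ = 6·15·(5/2)·(15/2)/10³ = 27/16 kN
  M_A = M₀b(2a-b)/L² = 15·(15/2)·(2·(5/2)-(15/2))/10² = -45/16 kN·m
  R_B = -6M₀ab/L³ = -6·15·(5/2)·(15/2)/10³ = -27/16 kN
  M_B = M₀a(2b-a)/L² = 15·(5/2)·(2·(15/2)-(5/2))/10² = 75/16 kN·m
Load 2 — uniform load w=20 kN/m over full span:
  R_A = wL/2 = 20·10/2 = 100 kN
  M_A = wL²/12 = 20·10²/12 = 500/3 kN·m
  R_B = wL/2 = 20·10/2 = 100 kN
  M_B = -wL²/12 = -20·10²/12 = -500/3 kN·m
Load 3 — point force P=7 kN at a=4 m (b=L-a=6):
  R_A = Pb²(3a+b)/L³ = 7·6²·(3·4+6)/10³ = 567/125 kN
  M_A = Pab²/L² = 7·4·6²/10² = 252/25 kN·m
  R_B = Pa²(a+3b)/L³ = 7·4²·(4+3·6)/10³ = 308/125 kN
  M_B = -Pa²b/L² = -7·4²·6/10² = -168/25 kN·m
Load 4 — triangular load w₀=20 kN/m (0→w₀ over full span):
  R_A = 3w₀L/20 = 3·20·10/20 = 30 kN
  M_A = w₀L²/30 = 20·10²/30 = 200/3 kN·m
  R_B = 7w₀L/20 = 7·20·10/20 = 70 kN
  M_B = -w₀L²/20 = -20·10²/20 = -100 kN·m
Superposition: R_A = 272447/2000 kN, M_A = 288721/1200 kN·m, R_B = 341553/2000 kN, M_B = -322439/1200 kN·m

R_A = 272447/2000 kN, M_A = 288721/1200 kN·m, R_B = 341553/2000 kN, M_B = -322439/1200 kN·m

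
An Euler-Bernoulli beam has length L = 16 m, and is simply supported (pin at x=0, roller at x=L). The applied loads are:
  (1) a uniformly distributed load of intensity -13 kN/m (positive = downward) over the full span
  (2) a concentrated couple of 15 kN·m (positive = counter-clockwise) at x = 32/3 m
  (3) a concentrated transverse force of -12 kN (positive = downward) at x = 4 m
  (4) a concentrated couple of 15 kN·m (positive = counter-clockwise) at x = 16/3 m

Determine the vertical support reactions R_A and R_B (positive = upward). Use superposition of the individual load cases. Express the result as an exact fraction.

R_A = -889/8 kN, R_B = -871/8 kN

Load 1 — uniform load w=-13 kN/m over full span:
  R_A = wL/2 = (-13)·16/2 = -104 kN
  R_B = wL/2 = (-13)·16/2 = -104 kN
Load 2 — applied couple M₀=15 kN·m at a=32/3 m (b=L-a=16/3):
  R_A = M₀/L = 15/16 kN
  R_B = -M₀/L = -15/16 kN
Load 3 — point force P=-12 kN at a=4 m (b=L-a=12):
  R_A = Pb/L = (-12)·12/16 = -9 kN
  R_B = Pa/L = (-12)·4/16 = -3 kN
Load 4 — applied couple M₀=15 kN·m at a=16/3 m (b=L-a=32/3):
  R_A = M₀/L = 15/16 kN
  R_B = -M₀/L = -15/16 kN
Superposition: R_A = -889/8 kN, R_B = -871/8 kN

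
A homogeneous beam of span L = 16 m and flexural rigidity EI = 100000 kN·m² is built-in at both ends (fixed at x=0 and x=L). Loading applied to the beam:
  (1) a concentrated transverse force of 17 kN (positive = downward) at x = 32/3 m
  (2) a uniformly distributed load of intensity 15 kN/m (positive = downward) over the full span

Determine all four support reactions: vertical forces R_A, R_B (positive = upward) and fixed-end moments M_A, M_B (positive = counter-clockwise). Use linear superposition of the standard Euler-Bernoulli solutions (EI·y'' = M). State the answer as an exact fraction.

R_A = 3359/27 kN, M_A = 9184/27 kN·m, R_B = 3580/27 kN, M_B = -9728/27 kN·m

Load 1 — point force P=17 kN at a=32/3 m (b=L-a=16/3):
  R_A = Pb²(3a+b)/L³ = 17·(16/3)²·(3·(32/3)+(16/3))/16³ = 119/27 kN
  M_A = Pab²/L² = 17·(32/3)·(16/3)²/16² = 544/27 kN·m
  R_B = Pa²(a+3b)/L³ = 17·(32/3)²·((32/3)+3·(16/3))/16³ = 340/27 kN
  M_B = -Pa²b/L² = -17·(32/3)²·(16/3)/16² = -1088/27 kN·m
Load 2 — uniform load w=15 kN/m over full span:
  R_A = wL/2 = 15·16/2 = 120 kN
  M_A = wL²/12 = 15·16²/12 = 320 kN·m
  R_B = wL/2 = 15·16/2 = 120 kN
  M_B = -wL²/12 = -15·16²/12 = -320 kN·m
Superposition: R_A = 3359/27 kN, M_A = 9184/27 kN·m, R_B = 3580/27 kN, M_B = -9728/27 kN·m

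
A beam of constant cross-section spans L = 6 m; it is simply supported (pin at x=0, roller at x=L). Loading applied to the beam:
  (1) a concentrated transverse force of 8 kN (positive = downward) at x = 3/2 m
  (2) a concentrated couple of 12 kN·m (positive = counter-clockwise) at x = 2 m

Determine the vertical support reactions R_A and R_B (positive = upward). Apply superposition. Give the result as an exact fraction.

Load 1 — point force P=8 kN at a=3/2 m (b=L-a=9/2):
  R_A = Pb/L = 8·(9/2)/6 = 6 kN
  R_B = Pa/L = 8·(3/2)/6 = 2 kN
Load 2 — applied couple M₀=12 kN·m at a=2 m (b=L-a=4):
  R_A = M₀/L = 12/6 = 2 kN
  R_B = -M₀/L = -12/6 = -2 kN
Superposition: R_A = 8 kN, R_B = 0 kN

R_A = 8 kN, R_B = 0 kN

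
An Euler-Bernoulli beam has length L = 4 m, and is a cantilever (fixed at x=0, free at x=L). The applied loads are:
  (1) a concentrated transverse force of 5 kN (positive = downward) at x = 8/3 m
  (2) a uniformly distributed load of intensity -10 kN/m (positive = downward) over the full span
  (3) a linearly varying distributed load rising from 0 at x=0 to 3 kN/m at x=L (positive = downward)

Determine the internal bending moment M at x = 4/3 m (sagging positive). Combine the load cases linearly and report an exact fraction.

Load 1 — point force P=5 kN at a=8/3 m (b=L-a=4/3):
  M_1 = -P(a-x)  [x≤a] = -5·((8/3)-(4/3)) = -20/3 kN·m
Load 2 — uniform load w=-10 kN/m over full span:
  M_2 = -w(L-x)²/2 = -(-10)·(4-(4/3))²/2 = 320/9 kN·m
Load 3 — triangular load w₀=3 kN/m (0→w₀ over full span):
  M_3 = w₀Lx/2 - w₀L²/3 - w₀x³/(6L) = 3·4·(4/3)/2 - 3·4²/3 - 3·(4/3)³/(6·4) = -224/27 kN·m
Superposition: M = Σ M_i = 556/27 kN·m ≈ 20.592593 kN·m

M(4/3) = 556/27 kN·m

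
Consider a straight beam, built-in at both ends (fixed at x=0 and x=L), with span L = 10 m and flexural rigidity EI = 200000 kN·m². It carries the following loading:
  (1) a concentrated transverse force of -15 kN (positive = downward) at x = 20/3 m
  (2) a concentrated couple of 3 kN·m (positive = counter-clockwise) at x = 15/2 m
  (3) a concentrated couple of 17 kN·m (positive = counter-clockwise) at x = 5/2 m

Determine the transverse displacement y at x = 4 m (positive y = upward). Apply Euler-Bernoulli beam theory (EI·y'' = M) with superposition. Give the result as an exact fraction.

y(4) = 15181/43200000 m

Load 1 — point force P=-15 kN at a=20/3 m (b=L-a=10/3):
  y_1 = -Pb²x²(3aL-(3a+b)x)/(6L³EI)  [x≤a] = -(-15)·(10/3)²·4²·(3·(20/3)·10-(3·(20/3)+(10/3))·4)/(6·10³·200000) = 4/16875 m
Load 2 — applied couple M₀=3 kN·m at a=15/2 m (b=L-a=5/2):
  y_2 = (R_Ax³/6 - M_Ax²/2)/EI  [x≤a] with R_A=27/80, M_A=15/16 = ((27/80)·4³/6 - (15/16)·4²/2)/200000 = -39/2000000 m
Load 3 — applied couple M₀=17 kN·m at a=5/2 m (b=L-a=15/2):
  y_3 = (R_Ax³/6 - M_Ax²/2 - M₀(x-a)²/2)/EI  [x>a] with R_A=153/80, M_A=-51/16 = ((153/80)·4³/6 - (-51/16)·4²/2 - 17·(4-(5/2))²/2)/200000 = 1071/8000000 m
Superposition: y = Σ y_i = 15181/43200000 m ≈ 0.000351 m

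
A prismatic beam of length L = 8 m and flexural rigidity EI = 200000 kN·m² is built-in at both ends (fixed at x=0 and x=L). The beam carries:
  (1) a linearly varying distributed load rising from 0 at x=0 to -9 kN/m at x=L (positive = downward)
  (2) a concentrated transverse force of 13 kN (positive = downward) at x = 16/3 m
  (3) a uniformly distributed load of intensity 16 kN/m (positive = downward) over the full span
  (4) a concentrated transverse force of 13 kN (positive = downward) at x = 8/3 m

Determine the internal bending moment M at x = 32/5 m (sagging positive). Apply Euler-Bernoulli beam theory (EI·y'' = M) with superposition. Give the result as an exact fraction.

Load 1 — triangular load w₀=-9 kN/m (0→w₀ over full span):
  M_1 = 3w₀Lx/20 - w₀L²/30 - w₀x³/(6L) = 3·(-9)·8·(32/5)/20 - (-9)·8²/30 - (-9)·(32/5)³/(6·8) = -96/125 kN·m
Load 2 — point force P=13 kN at a=16/3 m (b=L-a=8/3):
  M_2 = Pa²(a+3b)(L-x)/L³ - Pa²b/L²  [x>a] = 13·(16/3)²·((16/3)+3·(8/3))·(8-(32/5))/8³ - 13·(16/3)²·(8/3)/8² = 0 kN·m
Load 3 — uniform load w=16 kN/m over full span:
  M_3 = wLx/2 - wL²/12 - wx²/2 = 16·8·(32/5)/2 - 16·8²/12 - 16·(32/5)²/2 = -256/75 kN·m
Load 4 — point force P=13 kN at a=8/3 m (b=L-a=16/3):
  M_4 = Pa²(a+3b)(L-x)/L³ - Pa²b/L²  [x>a] = 13·(8/3)²·((8/3)+3·(16/3))·(8-(32/5))/8³ - 13·(8/3)²·(16/3)/8² = -104/45 kN·m
Superposition: M = Σ M_i = -7304/1125 kN·m ≈ -6.492444 kN·m

M(32/5) = -7304/1125 kN·m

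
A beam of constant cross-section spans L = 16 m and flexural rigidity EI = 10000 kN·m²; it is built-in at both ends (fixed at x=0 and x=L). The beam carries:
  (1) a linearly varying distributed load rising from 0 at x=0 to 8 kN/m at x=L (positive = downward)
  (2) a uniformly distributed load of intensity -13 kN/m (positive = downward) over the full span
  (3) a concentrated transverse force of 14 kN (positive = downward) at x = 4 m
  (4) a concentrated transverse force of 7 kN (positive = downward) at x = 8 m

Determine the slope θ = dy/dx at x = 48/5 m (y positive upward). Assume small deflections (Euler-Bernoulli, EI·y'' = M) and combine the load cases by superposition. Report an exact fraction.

Load 1 — triangular load w₀=8 kN/m (0→w₀ over full span):
  θ_1 = -w₀(2x(L-x)(L-2x)(x+2L)+x²(L-x)²)/(120LEI) = -8·(2·(48/5)·(16-(48/5))·(16-2·(48/5))·((48/5)+2·16)+(48/5)²·(16-(48/5))²)/(120·16·10000) = 2048/390625 rad
Load 2 — uniform load w=-13 kN/m over full span:
  θ_2 = -wx(L-x)(L-2x)/(12EI) = -(-13)·(48/5)·(16-(48/5))·(16-2·(48/5))/(12·10000) = -1664/78125 rad
Load 3 — point force P=14 kN at a=4 m (b=L-a=12):
  θ_3 = Pa²(L-x)(2bL-(3b+a)(L-x))/(2L³EI)  [x>a] = 14·4²·(16-(48/5))·(2·12·16-(3·12+4)·(16-(48/5)))/(2·16³·10000) = 7/3125 rad
Load 4 — point force P=7 kN at a=8 m (b=L-a=8):
  θ_4 = Pa²(L-x)(2bL-(3b+a)(L-x))/(2L³EI)  [x>a] = 7·8²·(16-(48/5))·(2·8·16-(3·8+8)·(16-(48/5)))/(2·16³·10000) = 28/15625 rad
Superposition: θ = Σ θ_i = -4697/390625 rad ≈ -0.012024 rad

θ(48/5) = -4697/390625 rad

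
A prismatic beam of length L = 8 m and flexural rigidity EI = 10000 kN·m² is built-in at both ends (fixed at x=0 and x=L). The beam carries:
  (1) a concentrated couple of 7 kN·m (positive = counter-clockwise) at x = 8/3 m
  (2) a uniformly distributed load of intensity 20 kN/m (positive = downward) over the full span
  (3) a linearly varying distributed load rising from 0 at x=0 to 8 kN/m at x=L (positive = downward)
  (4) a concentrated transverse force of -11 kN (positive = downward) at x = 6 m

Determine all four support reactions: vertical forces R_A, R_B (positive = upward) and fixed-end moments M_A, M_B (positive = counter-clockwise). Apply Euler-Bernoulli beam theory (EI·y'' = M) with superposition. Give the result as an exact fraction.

R_A = 42743/480 kN, M_A = 14353/120 kN·m, R_B = 44137/480 kN, M_B = -14107/120 kN·m

Load 1 — applied couple M₀=7 kN·m at a=8/3 m (b=L-a=16/3):
  R_A = 6M₀ab/L³ = 6·7·(8/3)·(16/3)/8³ = 7/6 kN
  M_A = M₀b(2a-b)/L² = 7·(16/3)·(2·(8/3)-(16/3))/8² = 0 kN·m
  R_B = -6M₀ab/L³ = -6·7·(8/3)·(16/3)/8³ = -7/6 kN
  M_B = M₀a(2b-a)/L² = 7·(8/3)·(2·(16/3)-(8/3))/8² = 7/3 kN·m
Load 2 — uniform load w=20 kN/m over full span:
  R_A = wL/2 = 20·8/2 = 80 kN
  M_A = wL²/12 = 20·8²/12 = 320/3 kN·m
  R_B = wL/2 = 20·8/2 = 80 kN
  M_B = -wL²/12 = -20·8²/12 = -320/3 kN·m
Load 3 — triangular load w₀=8 kN/m (0→w₀ over full span):
  R_A = 3w₀L/20 = 3·8·8/20 = 48/5 kN
  M_A = w₀L²/30 = 8·8²/30 = 256/15 kN·m
  R_B = 7w₀L/20 = 7·8·8/20 = 112/5 kN
  M_B = -w₀L²/20 = -8·8²/20 = -128/5 kN·m
Load 4 — point force P=-11 kN at a=6 m (b=L-a=2):
  R_A = Pb²(3a+b)/L³ = (-11)·2²·(3·6+2)/8³ = -55/32 kN
  M_A = Pab²/L² = (-11)·6·2²/8² = -33/8 kN·m
  R_B = Pa²(a+3b)/L³ = (-11)·6²·(6+3·2)/8³ = -297/32 kN
  M_B = -Pa²b/L² = -(-11)·6²·2/8² = 99/8 kN·m
Superposition: R_A = 42743/480 kN, M_A = 14353/120 kN·m, R_B = 44137/480 kN, M_B = -14107/120 kN·m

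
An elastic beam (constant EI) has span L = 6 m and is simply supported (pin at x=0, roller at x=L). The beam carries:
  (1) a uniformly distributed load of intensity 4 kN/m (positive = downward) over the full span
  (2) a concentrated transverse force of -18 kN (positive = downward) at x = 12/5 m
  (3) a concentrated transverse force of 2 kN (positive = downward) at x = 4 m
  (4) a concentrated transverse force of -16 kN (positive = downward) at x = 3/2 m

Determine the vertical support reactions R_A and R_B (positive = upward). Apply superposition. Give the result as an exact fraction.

Load 1 — uniform load w=4 kN/m over full span:
  R_A = wL/2 = 4·6/2 = 12 kN
  R_B = wL/2 = 4·6/2 = 12 kN
Load 2 — point force P=-18 kN at a=12/5 m (b=L-a=18/5):
  R_A = Pb/L = (-18)·(18/5)/6 = -54/5 kN
  R_B = Pa/L = (-18)·(12/5)/6 = -36/5 kN
Load 3 — point force P=2 kN at a=4 m (b=L-a=2):
  R_A = Pb/L = 2·2/6 = 2/3 kN
  R_B = Pa/L = 2·4/6 = 4/3 kN
Load 4 — point force P=-16 kN at a=3/2 m (b=L-a=9/2):
  R_A = Pb/L = (-16)·(9/2)/6 = -12 kN
  R_B = Pa/L = (-16)·(3/2)/6 = -4 kN
Superposition: R_A = -152/15 kN, R_B = 32/15 kN

R_A = -152/15 kN, R_B = 32/15 kN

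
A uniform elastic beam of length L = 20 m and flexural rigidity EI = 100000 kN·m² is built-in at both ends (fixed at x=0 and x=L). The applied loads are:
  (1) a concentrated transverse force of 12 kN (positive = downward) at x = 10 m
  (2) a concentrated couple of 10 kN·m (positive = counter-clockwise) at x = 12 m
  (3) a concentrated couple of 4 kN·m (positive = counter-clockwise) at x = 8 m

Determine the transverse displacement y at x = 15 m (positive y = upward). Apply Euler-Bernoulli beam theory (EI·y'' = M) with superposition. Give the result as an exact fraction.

Load 1 — point force P=12 kN at a=10 m (b=L-a=10):
  y_1 = -Pa²(L-x)²(3bL-(3b+a)(L-x))/(6L³EI)  [x>a] = -12·10²·(20-15)²·(3·10·20-(3·10+10)·(20-15))/(6·20³·100000) = -1/400 m
Load 2 — applied couple M₀=10 kN·m at a=12 m (b=L-a=8):
  y_2 = (R_Ax³/6 - M_Ax²/2 - M₀(x-a)²/2)/EI  [x>a] with R_A=18/25, M_A=16/5 = ((18/25)·15³/6 - (16/5)·15²/2 - 10·(15-12)²/2)/100000 = 0 m
Load 3 — applied couple M₀=4 kN·m at a=8 m (b=L-a=12):
  y_3 = (R_Ax³/6 - M_Ax²/2 - M₀(x-a)²/2)/EI  [x>a] with R_A=36/125, M_A=12/25 = ((36/125)·15³/6 - (12/25)·15²/2 - 4·(15-8)²/2)/100000 = 1/10000 m
Superposition: y = Σ y_i = -3/1250 m ≈ -0.002400 m

y(15) = -3/1250 m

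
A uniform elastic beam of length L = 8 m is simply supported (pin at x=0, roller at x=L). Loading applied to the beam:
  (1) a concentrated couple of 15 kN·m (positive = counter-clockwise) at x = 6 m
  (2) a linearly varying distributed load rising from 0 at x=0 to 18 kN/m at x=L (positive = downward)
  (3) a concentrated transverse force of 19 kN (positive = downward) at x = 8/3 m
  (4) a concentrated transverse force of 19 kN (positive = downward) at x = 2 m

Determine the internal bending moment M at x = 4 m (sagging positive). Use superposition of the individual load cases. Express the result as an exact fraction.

Load 1 — applied couple M₀=15 kN·m at a=6 m (b=L-a=2):
  M_1 = M₀x/L  [x≤a] = 15·4/8 = 15/2 kN·m
Load 2 — triangular load w₀=18 kN/m (0→w₀ over full span):
  M_2 = w₀Lx/6 - w₀x³/(6L) = 18·8·4/6 - 18·4³/(6·8) = 72 kN·m
Load 3 — point force P=19 kN at a=8/3 m (b=L-a=16/3):
  M_3 = Pa(L-x)/L  [x>a] = 19·(8/3)·(8-4)/8 = 76/3 kN·m
Load 4 — point force P=19 kN at a=2 m (b=L-a=6):
  M_4 = Pa(L-x)/L  [x>a] = 19·2·(8-4)/8 = 19 kN·m
Superposition: M = Σ M_i = 743/6 kN·m ≈ 123.833333 kN·m

M(4) = 743/6 kN·m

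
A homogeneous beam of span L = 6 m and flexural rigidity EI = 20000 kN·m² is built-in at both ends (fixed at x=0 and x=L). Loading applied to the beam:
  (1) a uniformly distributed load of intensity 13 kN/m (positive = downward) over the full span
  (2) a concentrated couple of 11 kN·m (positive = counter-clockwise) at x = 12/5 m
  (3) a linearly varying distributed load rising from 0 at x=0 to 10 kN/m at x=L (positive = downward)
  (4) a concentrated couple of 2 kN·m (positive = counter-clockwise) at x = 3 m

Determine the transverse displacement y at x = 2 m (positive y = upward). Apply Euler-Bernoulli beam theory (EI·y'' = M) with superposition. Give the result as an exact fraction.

Load 1 — uniform load w=13 kN/m over full span:
  y_1 = -wx²(L-x)²/(24EI) = -13·2²·(6-2)²/(24·20000) = -13/7500 m
Load 2 — applied couple M₀=11 kN·m at a=12/5 m (b=L-a=18/5):
  y_2 = (R_Ax³/6 - M_Ax²/2)/EI  [x≤a] with R_A=66/25, M_A=33/25 = ((66/25)·2³/6 - (33/25)·2²/2)/20000 = 11/250000 m
Load 3 — triangular load w₀=10 kN/m (0→w₀ over full span):
  y_3 = -w₀x²(L-x)²(x+2L)/(120LEI) = -10·2²·(6-2)²·(2+2·6)/(120·6·20000) = -7/11250 m
Load 4 — applied couple M₀=2 kN·m at a=3 m (b=L-a=3):
  y_4 = (R_Ax³/6 - M_Ax²/2)/EI  [x≤a] with R_A=1/2, M_A=1/2 = ((1/2)·2³/6 - (1/2)·2²/2)/20000 = -1/60000 m
Superposition: y = Σ y_i = -10477/4500000 m ≈ -0.002328 m

y(2) = -10477/4500000 m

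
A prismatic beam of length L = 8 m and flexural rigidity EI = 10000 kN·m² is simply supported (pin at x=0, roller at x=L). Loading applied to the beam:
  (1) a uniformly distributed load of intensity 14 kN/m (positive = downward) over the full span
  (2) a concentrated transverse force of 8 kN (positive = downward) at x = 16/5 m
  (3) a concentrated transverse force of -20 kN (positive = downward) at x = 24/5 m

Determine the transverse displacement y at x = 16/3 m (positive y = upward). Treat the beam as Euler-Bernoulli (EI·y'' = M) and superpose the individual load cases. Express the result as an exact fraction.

y(16/3) = -1015232/18984375 m

Load 1 — uniform load w=14 kN/m over full span:
  y_1 = -wx(L³-2Lx²+x³)/(24EI) = -14·(16/3)·(8³-2·8·(16/3)²+(16/3)³)/(24·10000) = -9856/151875 m
Load 2 — point force P=8 kN at a=16/5 m (b=L-a=24/5):
  y_2 = -Pa(L-x)(2Lx-a²-x²)/(6LEI)  [x>a] = -8·(16/5)·(8-(16/3))·(2·8·(16/3)-(16/5)²-(16/3)²)/(6·8·10000) = -41984/6328125 m
Load 3 — point force P=-20 kN at a=24/5 m (b=L-a=16/5):
  y_3 = -Pa(L-x)(2Lx-a²-x²)/(6LEI)  [x>a] = -(-20)·(24/5)·(8-(16/3))·(2·8·(16/3)-(24/5)²-(16/3)²)/(6·8·10000) = 7616/421875 m
Superposition: y = Σ y_i = -1015232/18984375 m ≈ -0.053477 m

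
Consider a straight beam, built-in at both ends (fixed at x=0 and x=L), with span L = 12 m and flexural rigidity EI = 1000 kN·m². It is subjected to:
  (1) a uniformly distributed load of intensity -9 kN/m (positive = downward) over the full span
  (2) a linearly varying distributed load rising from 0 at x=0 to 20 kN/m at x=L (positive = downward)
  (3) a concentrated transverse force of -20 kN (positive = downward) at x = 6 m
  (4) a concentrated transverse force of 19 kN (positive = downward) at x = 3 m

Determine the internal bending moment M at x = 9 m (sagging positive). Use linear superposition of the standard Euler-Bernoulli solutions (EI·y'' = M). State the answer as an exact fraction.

Load 1 — uniform load w=-9 kN/m over full span:
  M_1 = wLx/2 - wL²/12 - wx²/2 = (-9)·12·9/2 - (-9)·12²/12 - (-9)·9²/2 = -27/2 kN·m
Load 2 — triangular load w₀=20 kN/m (0→w₀ over full span):
  M_2 = 3w₀Lx/20 - w₀L²/30 - w₀x³/(6L) = 3·20·12·9/20 - 20·12²/30 - 20·9³/(6·12) = 51/2 kN·m
Load 3 — point force P=-20 kN at a=6 m (b=L-a=6):
  M_3 = Pa²(a+3b)(L-x)/L³ - Pa²b/L²  [x>a] = (-20)·6²·(6+3·6)·(12-9)/12³ - (-20)·6²·6/12² = 0 kN·m
Load 4 — point force P=19 kN at a=3 m (b=L-a=9):
  M_4 = Pa²(a+3b)(L-x)/L³ - Pa²b/L²  [x>a] = 19·3²·(3+3·9)·(12-9)/12³ - 19·3²·9/12² = -57/32 kN·m
Superposition: M = Σ M_i = 327/32 kN·m ≈ 10.218750 kN·m

M(9) = 327/32 kN·m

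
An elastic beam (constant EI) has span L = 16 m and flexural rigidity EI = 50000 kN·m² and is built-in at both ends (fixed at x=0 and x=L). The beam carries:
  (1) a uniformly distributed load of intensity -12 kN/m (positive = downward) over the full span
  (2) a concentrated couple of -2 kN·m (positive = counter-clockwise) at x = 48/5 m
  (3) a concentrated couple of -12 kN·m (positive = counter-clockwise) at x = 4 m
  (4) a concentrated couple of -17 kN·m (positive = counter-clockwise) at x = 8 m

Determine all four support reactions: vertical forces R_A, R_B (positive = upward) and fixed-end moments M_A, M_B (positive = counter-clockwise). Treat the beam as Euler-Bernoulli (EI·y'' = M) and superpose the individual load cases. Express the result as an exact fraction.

Load 1 — uniform load w=-12 kN/m over full span:
  R_A = wL/2 = (-12)·16/2 = -96 kN
  M_A = wL²/12 = (-12)·16²/12 = -256 kN·m
  R_B = wL/2 = (-12)·16/2 = -96 kN
  M_B = -wL²/12 = -(-12)·16²/12 = 256 kN·m
Load 2 — applied couple M₀=-2 kN·m at a=48/5 m (b=L-a=32/5):
  R_A = 6M₀ab/L³ = 6·(-2)·(48/5)·(32/5)/16³ = -9/50 kN
  M_A = M₀b(2a-b)/L² = (-2)·(32/5)·(2·(48/5)-(32/5))/16² = -16/25 kN·m
  R_B = -6M₀ab/L³ = -6·(-2)·(48/5)·(32/5)/16³ = 9/50 kN
  M_B = M₀a(2b-a)/L² = (-2)·(48/5)·(2·(32/5)-(48/5))/16² = -6/25 kN·m
Load 3 — applied couple M₀=-12 kN·m at a=4 m (b=L-a=12):
  R_A = 6M₀ab/L³ = 6·(-12)·4·12/16³ = -27/32 kN
  M_A = M₀b(2a-b)/L² = (-12)·12·(2·4-12)/16² = 9/4 kN·m
  R_B = -6M₀ab/L³ = -6·(-12)·4·12/16³ = 27/32 kN
  M_B = M₀a(2b-a)/L² = (-12)·4·(2·12-4)/16² = -15/4 kN·m
Load 4 — applied couple M₀=-17 kN·m at a=8 m (b=L-a=8):
  R_A = 6M₀ab/L³ = 6·(-17)·8·8/16³ = -51/32 kN
  M_A = M₀b(2a-b)/L² = (-17)·8·(2·8-8)/16² = -17/4 kN·m
  R_B = -6M₀ab/L³ = -6·(-17)·8·8/16³ = 51/32 kN
  M_B = M₀a(2b-a)/L² = (-17)·8·(2·8-8)/16² = -17/4 kN·m
Superposition: R_A = -39447/400 kN, M_A = -6466/25 kN·m, R_B = -37353/400 kN, M_B = 6194/25 kN·m

R_A = -39447/400 kN, M_A = -6466/25 kN·m, R_B = -37353/400 kN, M_B = 6194/25 kN·m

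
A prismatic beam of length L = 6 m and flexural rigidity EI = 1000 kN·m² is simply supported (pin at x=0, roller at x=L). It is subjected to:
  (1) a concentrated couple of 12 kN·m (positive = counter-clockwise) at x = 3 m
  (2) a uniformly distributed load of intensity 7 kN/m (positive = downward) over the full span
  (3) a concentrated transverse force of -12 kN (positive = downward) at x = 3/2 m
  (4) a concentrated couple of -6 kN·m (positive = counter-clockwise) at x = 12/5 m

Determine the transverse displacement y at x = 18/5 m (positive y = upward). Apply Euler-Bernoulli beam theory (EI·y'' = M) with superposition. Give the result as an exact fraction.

y(18/5) = -101871/1250000 m

Load 1 — applied couple M₀=12 kN·m at a=3 m (b=L-a=3):
  y_1 = (M₀x³/(6L)-M₀(x-a)²/2+C₁x)/EI  [x>a] with C₁=M₀(3b²-L²)/(6L)=-3 = (12·(18/5)³/(6·6)-12·((18/5)-3)²/2+(-3)·(18/5))/1000 = 81/31250 m
Load 2 — uniform load w=7 kN/m over full span:
  y_2 = -wx(L³-2Lx²+x³)/(24EI) = -7·(18/5)·(6³-2·6·(18/5)²+(18/5)³)/(24·1000) = -17577/156250 m
Load 3 — point force P=-12 kN at a=3/2 m (b=L-a=9/2):
  y_3 = -Pa(L-x)(2Lx-a²-x²)/(6LEI)  [x>a] = -(-12)·(3/2)·(6-(18/5))·(2·6·(18/5)-(3/2)²-(18/5)²)/(6·6·1000) = 8397/250000 m
Load 4 — applied couple M₀=-6 kN·m at a=12/5 m (b=L-a=18/5):
  y_4 = (M₀x³/(6L)-M₀(x-a)²/2+C₁x)/EI  [x>a] with C₁=M₀(3b²-L²)/(6L)=-12/25 = ((-6)·(18/5)³/(6·6)-(-6)·((18/5)-(12/5))²/2+(-12/25)·(18/5))/1000 = -81/15625 m
Superposition: y = Σ y_i = -101871/1250000 m ≈ -0.081497 m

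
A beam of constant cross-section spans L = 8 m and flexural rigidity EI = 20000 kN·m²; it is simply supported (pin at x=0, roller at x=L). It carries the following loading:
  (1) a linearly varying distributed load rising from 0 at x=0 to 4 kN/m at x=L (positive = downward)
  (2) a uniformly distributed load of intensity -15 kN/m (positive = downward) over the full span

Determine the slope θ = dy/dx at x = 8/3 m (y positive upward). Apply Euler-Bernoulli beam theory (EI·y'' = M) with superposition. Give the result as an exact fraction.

Load 1 — triangular load w₀=4 kN/m (0→w₀ over full span):
  θ_1 = -w₀(7L⁴-30L²x²+15x⁴)/(360LEI) = -4·(7·8⁴-30·8²·(8/3)²+15·(8/3)⁴)/(360·8·20000) = -832/759375 rad
Load 2 — uniform load w=-15 kN/m over full span:
  θ_2 = -w(L³-6Lx²+4x³)/(24EI) = -(-15)·(8³-6·8·(8/3)²+4·(8/3)³)/(24·20000) = 26/3375 rad
Superposition: θ = Σ θ_i = 5018/759375 rad ≈ 0.006608 rad

θ(8/3) = 5018/759375 rad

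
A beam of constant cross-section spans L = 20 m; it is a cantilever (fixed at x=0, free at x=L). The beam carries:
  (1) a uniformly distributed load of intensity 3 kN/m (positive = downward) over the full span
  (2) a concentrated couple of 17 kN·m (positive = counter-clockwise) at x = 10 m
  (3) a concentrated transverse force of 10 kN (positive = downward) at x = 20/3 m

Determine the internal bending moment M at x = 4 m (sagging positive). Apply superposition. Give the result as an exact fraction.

Load 1 — uniform load w=3 kN/m over full span:
  M_1 = -w(L-x)²/2 = -3·(20-4)²/2 = -384 kN·m
Load 2 — applied couple M₀=17 kN·m at a=10 m (b=L-a=10):
  M_2 = M₀  [x≤a] = 17 = 17 kN·m
Load 3 — point force P=10 kN at a=20/3 m (b=L-a=40/3):
  M_3 = -P(a-x)  [x≤a] = -10·((20/3)-4) = -80/3 kN·m
Superposition: M = Σ M_i = -1181/3 kN·m ≈ -393.666667 kN·m

M(4) = -1181/3 kN·m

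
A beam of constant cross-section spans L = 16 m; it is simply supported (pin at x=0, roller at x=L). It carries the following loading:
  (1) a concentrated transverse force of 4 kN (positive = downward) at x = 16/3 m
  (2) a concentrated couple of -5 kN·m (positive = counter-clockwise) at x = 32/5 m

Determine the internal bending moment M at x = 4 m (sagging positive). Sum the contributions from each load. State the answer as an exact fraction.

M(4) = 113/12 kN·m

Load 1 — point force P=4 kN at a=16/3 m (b=L-a=32/3):
  M_1 = Pbx/L  [x≤a] = 4·(32/3)·4/16 = 32/3 kN·m
Load 2 — applied couple M₀=-5 kN·m at a=32/5 m (b=L-a=48/5):
  M_2 = M₀x/L  [x≤a] = (-5)·4/16 = -5/4 kN·m
Superposition: M = Σ M_i = 113/12 kN·m ≈ 9.416667 kN·m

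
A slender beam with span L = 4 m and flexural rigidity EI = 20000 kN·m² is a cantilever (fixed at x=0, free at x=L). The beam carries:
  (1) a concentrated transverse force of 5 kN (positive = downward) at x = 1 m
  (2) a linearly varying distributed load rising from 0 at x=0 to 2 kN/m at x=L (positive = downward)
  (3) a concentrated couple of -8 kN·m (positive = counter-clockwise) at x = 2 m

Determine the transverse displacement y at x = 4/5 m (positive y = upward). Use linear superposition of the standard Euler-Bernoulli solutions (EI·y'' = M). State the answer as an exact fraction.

y(4/5) = -39883/117187500 m

Load 1 — point force P=5 kN at a=1 m (b=L-a=3):
  y_1 = -Px²(3a-x)/(6EI)  [x≤a] = -5·(4/5)²·(3·1-(4/5))/(6·20000) = -11/187500 m
Load 2 — triangular load w₀=2 kN/m (0→w₀ over full span):
  y_2 = (w₀Lx³/12-w₀L²x²/6-w₀x⁵/(120L))/EI = (2·4·(4/5)³/12-2·4²·(4/5)²/6-2·(4/5)⁵/(120·4))/20000 = -4502/29296875 m
Load 3 — applied couple M₀=-8 kN·m at a=2 m (b=L-a=2):
  y_3 = M₀x²/(2EI)  [x≤a] = (-8)·(4/5)²/(2·20000) = -2/15625 m
Superposition: y = Σ y_i = -39883/117187500 m ≈ -0.000340 m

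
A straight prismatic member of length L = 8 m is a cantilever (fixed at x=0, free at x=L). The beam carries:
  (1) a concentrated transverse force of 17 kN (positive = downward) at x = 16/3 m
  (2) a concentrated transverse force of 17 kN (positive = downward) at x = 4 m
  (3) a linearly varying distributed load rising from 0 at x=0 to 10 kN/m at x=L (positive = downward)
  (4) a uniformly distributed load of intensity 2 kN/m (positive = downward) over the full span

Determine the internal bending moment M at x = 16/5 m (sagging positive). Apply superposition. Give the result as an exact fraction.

Load 1 — point force P=17 kN at a=16/3 m (b=L-a=8/3):
  M_1 = -P(a-x)  [x≤a] = -17·((16/3)-(16/5)) = -544/15 kN·m
Load 2 — point force P=17 kN at a=4 m (b=L-a=4):
  M_2 = -P(a-x)  [x≤a] = -17·(4-(16/5)) = -68/5 kN·m
Load 3 — triangular load w₀=10 kN/m (0→w₀ over full span):
  M_3 = w₀Lx/2 - w₀L²/3 - w₀x³/(6L) = 10·8·(16/5)/2 - 10·8²/3 - 10·(16/5)³/(6·8) = -2304/25 kN·m
Load 4 — uniform load w=2 kN/m over full span:
  M_4 = -w(L-x)²/2 = -2·(8-(16/5))²/2 = -576/25 kN·m
Superposition: M = Σ M_i = -2476/15 kN·m ≈ -165.066667 kN·m

M(16/5) = -2476/15 kN·m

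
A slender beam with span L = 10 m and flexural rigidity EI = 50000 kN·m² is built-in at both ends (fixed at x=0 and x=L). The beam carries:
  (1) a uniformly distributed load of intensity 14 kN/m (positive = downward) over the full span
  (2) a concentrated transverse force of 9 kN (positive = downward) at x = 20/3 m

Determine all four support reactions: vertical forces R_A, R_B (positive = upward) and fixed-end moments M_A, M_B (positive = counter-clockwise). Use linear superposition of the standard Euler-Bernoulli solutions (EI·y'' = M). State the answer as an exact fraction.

Load 1 — uniform load w=14 kN/m over full span:
  R_A = wL/2 = 14·10/2 = 70 kN
  M_A = wL²/12 = 14·10²/12 = 350/3 kN·m
  R_B = wL/2 = 14·10/2 = 70 kN
  M_B = -wL²/12 = -14·10²/12 = -350/3 kN·m
Load 2 — point force P=9 kN at a=20/3 m (b=L-a=10/3):
  R_A = Pb²(3a+b)/L³ = 9·(10/3)²·(3·(20/3)+(10/3))/10³ = 7/3 kN
  M_A = Pab²/L² = 9·(20/3)·(10/3)²/10² = 20/3 kN·m
  R_B = Pa²(a+3b)/L³ = 9·(20/3)²·((20/3)+3·(10/3))/10³ = 20/3 kN
  M_B = -Pa²b/L² = -9·(20/3)²·(10/3)/10² = -40/3 kN·m
Superposition: R_A = 217/3 kN, M_A = 370/3 kN·m, R_B = 230/3 kN, M_B = -130 kN·m

R_A = 217/3 kN, M_A = 370/3 kN·m, R_B = 230/3 kN, M_B = -130 kN·m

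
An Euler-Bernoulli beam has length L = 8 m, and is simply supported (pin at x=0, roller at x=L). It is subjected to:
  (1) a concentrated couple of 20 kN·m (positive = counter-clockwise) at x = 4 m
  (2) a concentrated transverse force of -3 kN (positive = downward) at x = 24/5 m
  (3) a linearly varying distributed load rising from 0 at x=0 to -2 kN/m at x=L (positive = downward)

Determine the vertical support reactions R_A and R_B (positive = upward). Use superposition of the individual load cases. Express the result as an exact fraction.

Load 1 — applied couple M₀=20 kN·m at a=4 m (b=L-a=4):
  R_A = M₀/L = 20/8 = 5/2 kN
  R_B = -M₀/L = -20/8 = -5/2 kN
Load 2 — point force P=-3 kN at a=24/5 m (b=L-a=16/5):
  R_A = Pb/L = (-3)·(16/5)/8 = -6/5 kN
  R_B = Pa/L = (-3)·(24/5)/8 = -9/5 kN
Load 3 — triangular load w₀=-2 kN/m (0→w₀ over full span):
  R_A = w₀L/6 = (-2)·8/6 = -8/3 kN
  R_B = w₀L/3 = (-2)·8/3 = -16/3 kN
Superposition: R_A = -41/30 kN, R_B = -289/30 kN

R_A = -41/30 kN, R_B = -289/30 kN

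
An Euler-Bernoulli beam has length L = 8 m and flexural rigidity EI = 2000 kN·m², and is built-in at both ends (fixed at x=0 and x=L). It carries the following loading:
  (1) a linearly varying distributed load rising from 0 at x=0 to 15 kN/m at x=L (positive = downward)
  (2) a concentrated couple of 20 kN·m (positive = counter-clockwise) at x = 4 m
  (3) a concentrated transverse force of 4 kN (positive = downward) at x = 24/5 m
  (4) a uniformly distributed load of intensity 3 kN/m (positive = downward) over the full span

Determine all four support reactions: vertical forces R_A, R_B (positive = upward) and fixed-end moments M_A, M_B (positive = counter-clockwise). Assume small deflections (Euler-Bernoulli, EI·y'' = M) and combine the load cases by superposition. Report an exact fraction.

R_A = 17579/500 kN, M_A = 7009/125 kN·m, R_B = 26421/500 kN, M_B = -7951/125 kN·m

Load 1 — triangular load w₀=15 kN/m (0→w₀ over full span):
  R_A = 3w₀L/20 = 3·15·8/20 = 18 kN
  M_A = w₀L²/30 = 15·8²/30 = 32 kN·m
  R_B = 7w₀L/20 = 7·15·8/20 = 42 kN
  M_B = -w₀L²/20 = -15·8²/20 = -48 kN·m
Load 2 — applied couple M₀=20 kN·m at a=4 m (b=L-a=4):
  R_A = 6M₀ab/L³ = 6·20·4·4/8³ = 15/4 kN
  M_A = M₀b(2a-b)/L² = 20·4·(2·4-4)/8² = 5 kN·m
  R_B = -6M₀ab/L³ = -6·20·4·4/8³ = -15/4 kN
  M_B = M₀a(2b-a)/L² = 20·4·(2·4-4)/8² = 5 kN·m
Load 3 — point force P=4 kN at a=24/5 m (b=L-a=16/5):
  R_A = Pb²(3a+b)/L³ = 4·(16/5)²·(3·(24/5)+(16/5))/8³ = 176/125 kN
  M_A = Pab²/L² = 4·(24/5)·(16/5)²/8² = 384/125 kN·m
  R_B = Pa²(a+3b)/L³ = 4·(24/5)²·((24/5)+3·(16/5))/8³ = 324/125 kN
  M_B = -Pa²b/L² = -4·(24/5)²·(16/5)/8² = -576/125 kN·m
Load 4 — uniform load w=3 kN/m over full span:
  R_A = wL/2 = 3·8/2 = 12 kN
  M_A = wL²/12 = 3·8²/12 = 16 kN·m
  R_B = wL/2 = 3·8/2 = 12 kN
  M_B = -wL²/12 = -3·8²/12 = -16 kN·m
Superposition: R_A = 17579/500 kN, M_A = 7009/125 kN·m, R_B = 26421/500 kN, M_B = -7951/125 kN·m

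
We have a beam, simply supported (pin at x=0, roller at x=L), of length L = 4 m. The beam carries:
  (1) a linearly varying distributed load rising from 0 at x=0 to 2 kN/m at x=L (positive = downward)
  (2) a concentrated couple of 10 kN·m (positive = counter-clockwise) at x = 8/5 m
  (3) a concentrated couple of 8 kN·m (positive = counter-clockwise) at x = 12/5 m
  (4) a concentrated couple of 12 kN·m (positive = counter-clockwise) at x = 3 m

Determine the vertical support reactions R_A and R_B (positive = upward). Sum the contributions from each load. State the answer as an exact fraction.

Load 1 — triangular load w₀=2 kN/m (0→w₀ over full span):
  R_A = w₀L/6 = 2·4/6 = 4/3 kN
  R_B = w₀L/3 = 2·4/3 = 8/3 kN
Load 2 — applied couple M₀=10 kN·m at a=8/5 m (b=L-a=12/5):
  R_A = M₀/L = 10/4 = 5/2 kN
  R_B = -M₀/L = -10/4 = -5/2 kN
Load 3 — applied couple M₀=8 kN·m at a=12/5 m (b=L-a=8/5):
  R_A = M₀/L = 8/4 = 2 kN
  R_B = -M₀/L = -8/4 = -2 kN
Load 4 — applied couple M₀=12 kN·m at a=3 m (b=L-a=1):
  R_A = M₀/L = 12/4 = 3 kN
  R_B = -M₀/L = -12/4 = -3 kN
Superposition: R_A = 53/6 kN, R_B = -29/6 kN

R_A = 53/6 kN, R_B = -29/6 kN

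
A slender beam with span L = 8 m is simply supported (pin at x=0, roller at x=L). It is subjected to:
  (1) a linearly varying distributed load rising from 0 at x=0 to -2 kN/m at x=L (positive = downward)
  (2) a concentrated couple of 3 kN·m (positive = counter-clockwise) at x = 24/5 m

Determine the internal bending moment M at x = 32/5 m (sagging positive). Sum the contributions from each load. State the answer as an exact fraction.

Load 1 — triangular load w₀=-2 kN/m (0→w₀ over full span):
  M_1 = w₀Lx/6 - w₀x³/(6L) = (-2)·8·(32/5)/6 - (-2)·(32/5)³/(6·8) = -768/125 kN·m
Load 2 — applied couple M₀=3 kN·m at a=24/5 m (b=L-a=16/5):
  M_2 = M₀x/L - M₀  [x>a] = 3·(32/5)/8 - 3 = -3/5 kN·m
Superposition: M = Σ M_i = -843/125 kN·m ≈ -6.744000 kN·m

M(32/5) = -843/125 kN·m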